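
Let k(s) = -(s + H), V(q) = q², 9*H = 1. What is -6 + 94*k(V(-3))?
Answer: -7762/9 ≈ -862.44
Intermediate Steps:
H = ⅑ (H = (⅑)*1 = ⅑ ≈ 0.11111)
k(s) = -⅑ - s (k(s) = -(s + ⅑) = -(⅑ + s) = -⅑ - s)
-6 + 94*k(V(-3)) = -6 + 94*(-⅑ - 1*(-3)²) = -6 + 94*(-⅑ - 1*9) = -6 + 94*(-⅑ - 9) = -6 + 94*(-82/9) = -6 - 7708/9 = -7762/9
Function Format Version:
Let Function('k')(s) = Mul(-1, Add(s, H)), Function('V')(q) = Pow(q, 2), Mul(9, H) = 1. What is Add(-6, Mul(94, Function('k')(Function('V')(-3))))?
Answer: Rational(-7762, 9) ≈ -862.44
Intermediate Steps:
H = Rational(1, 9) (H = Mul(Rational(1, 9), 1) = Rational(1, 9) ≈ 0.11111)
Function('k')(s) = Add(Rational(-1, 9), Mul(-1, s)) (Function('k')(s) = Mul(-1, Add(s, Rational(1, 9))) = Mul(-1, Add(Rational(1, 9), s)) = Add(Rational(-1, 9), Mul(-1, s)))
Add(-6, Mul(94, Function('k')(Function('V')(-3)))) = Add(-6, Mul(94, Add(Rational(-1, 9), Mul(-1, Pow(-3, 2))))) = Add(-6, Mul(94, Add(Rational(-1, 9), Mul(-1, 9)))) = Add(-6, Mul(94, Add(Rational(-1, 9), -9))) = Add(-6, Mul(94, Rational(-82, 9))) = Add(-6, Rational(-7708, 9)) = Rational(-7762, 9)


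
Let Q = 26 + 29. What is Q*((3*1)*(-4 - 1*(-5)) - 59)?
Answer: -3080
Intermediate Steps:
Q = 55
Q*((3*1)*(-4 - 1*(-5)) - 59) = 55*((3*1)*(-4 - 1*(-5)) - 59) = 55*(3*(-4 + 5) - 59) = 55*(3*1 - 59) = 55*(3 - 59) = 55*(-56) = -3080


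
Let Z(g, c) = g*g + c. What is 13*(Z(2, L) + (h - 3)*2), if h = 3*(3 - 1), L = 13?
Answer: 299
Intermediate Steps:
Z(g, c) = c + g**2 (Z(g, c) = g**2 + c = c + g**2)
h = 6 (h = 3*2 = 6)
13*(Z(2, L) + (h - 3)*2) = 13*((13 + 2**2) + (6 - 3)*2) = 13*((13 + 4) + 3*2) = 13*(17 + 6) = 13*23 = 299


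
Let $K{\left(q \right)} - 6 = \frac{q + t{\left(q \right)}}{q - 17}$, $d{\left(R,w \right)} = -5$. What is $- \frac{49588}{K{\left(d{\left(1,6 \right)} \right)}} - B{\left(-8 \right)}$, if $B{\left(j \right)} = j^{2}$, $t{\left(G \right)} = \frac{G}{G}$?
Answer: $- \frac{137455}{17} \approx -8085.6$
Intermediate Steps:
$t{\left(G \right)} = 1$
$K{\left(q \right)} = 6 + \frac{1 + q}{-17 + q}$ ($K{\left(q \right)} = 6 + \frac{q + 1}{q - 17} = 6 + \frac{1 + q}{-17 + q}$)
$- \frac{49588}{K{\left(d{\left(1,6 \right)} \right)}} - B{\left(-8 \right)} = - \frac{49588}{\frac{1}{-17 - 5} \left(-101 + 7 \left(-5\right)\right)} - \left(-8\right)^{2} = - \frac{49588}{\frac{1}{-22} \left(-101 - 35\right)} - 64 = - \frac{49588}{\left(- \frac{1}{22}\right) \left(-136\right)} - 64 = - \frac{49588}{\frac{68}{11}} - 64 = \left(-49588\right) \frac{11}{68} - 64 = - \frac{136367}{17} - 64 = - \frac{137455}{17}$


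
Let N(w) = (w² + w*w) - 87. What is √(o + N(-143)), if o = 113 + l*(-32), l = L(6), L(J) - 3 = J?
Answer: 2*√10159 ≈ 201.58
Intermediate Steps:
L(J) = 3 + J
N(w) = -87 + 2*w² (N(w) = (w² + w²) - 87 = 2*w² - 87 = -87 + 2*w²)
l = 9 (l = 3 + 6 = 9)
o = -175 (o = 113 + 9*(-32) = 113 - 288 = -175)
√(o + N(-143)) = √(-175 + (-87 + 2*(-143)²)) = √(-175 + (-87 + 2*20449)) = √(-175 + (-87 + 40898)) = √(-175 + 40811) = √40636 = 2*√10159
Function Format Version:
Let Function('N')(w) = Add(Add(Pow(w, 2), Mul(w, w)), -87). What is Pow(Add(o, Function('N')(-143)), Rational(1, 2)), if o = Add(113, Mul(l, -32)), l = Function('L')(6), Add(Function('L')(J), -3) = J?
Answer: Mul(2, Pow(10159, Rational(1, 2))) ≈ 201.58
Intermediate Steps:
Function('L')(J) = Add(3, J)
Function('N')(w) = Add(-87, Mul(2, Pow(w, 2))) (Function('N')(w) = Add(Add(Pow(w, 2), Pow(w, 2)), -87) = Add(Mul(2, Pow(w, 2)), -87) = Add(-87, Mul(2, Pow(w, 2))))
l = 9 (l = Add(3, 6) = 9)
o = -175 (o = Add(113, Mul(9, -32)) = Add(113, -288) = -175)
Pow(Add(o, Function('N')(-143)), Rational(1, 2)) = Pow(Add(-175, Add(-87, Mul(2, Pow(-143, 2)))), Rational(1, 2)) = Pow(Add(-175, Add(-87, Mul(2, 20449))), Rational(1, 2)) = Pow(Add(-175, Add(-87, 40898)), Rational(1, 2)) = Pow(Add(-175, 40811), Rational(1, 2)) = Pow(40636, Rational(1, 2)) = Mul(2, Pow(10159, Rational(1, 2)))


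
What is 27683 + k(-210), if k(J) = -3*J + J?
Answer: 28103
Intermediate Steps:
k(J) = -2*J
27683 + k(-210) = 27683 - 2*(-210) = 27683 + 420 = 28103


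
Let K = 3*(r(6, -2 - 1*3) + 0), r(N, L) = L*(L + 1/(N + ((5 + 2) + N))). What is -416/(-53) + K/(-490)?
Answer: 379823/49343 ≈ 7.6976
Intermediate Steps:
r(N, L) = L*(L + 1/(7 + 2*N)) (r(N, L) = L*(L + 1/(N + (7 + N))) = L*(L + 1/(7 + 2*N)))
K = 1410/19 (K = 3*((-2 - 1*3)*(1 + 7*(-2 - 1*3) + 2*(-2 - 1*3)*6)/(7 + 2*6) + 0) = 3*((-2 - 3)*(1 + 7*(-2 - 3) + 2*(-2 - 3)*6)/(7 + 12) + 0) = 3*(-5*(1 + 7*(-5) + 2*(-5)*6)/19 + 0) = 3*(-5*1/19*(1 - 35 - 60) + 0) = 3*(-5*1/19*(-94) + 0) = 3*(470/19 + 0) = 3*(470/19) = 1410/19 ≈ 74.211)
-416/(-53) + K/(-490) = -416/(-53) + (1410/19)/(-490) = -416*(-1/53) + (1410/19)*(-1/490) = 416/53 - 141/931 = 379823/49343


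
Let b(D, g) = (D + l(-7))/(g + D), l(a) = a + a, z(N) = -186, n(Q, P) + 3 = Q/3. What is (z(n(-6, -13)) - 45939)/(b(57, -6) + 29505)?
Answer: -2352375/1504798 ≈ -1.5632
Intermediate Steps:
n(Q, P) = -3 + Q/3
l(a) = 2*a
b(D, g) = (-14 + D)/(D + g) (b(D, g) = (D + 2*(-7))/(g + D) = (D - 14)/(D + g) = (-14 + D)/(D + g))
(z(n(-6, -13)) - 45939)/(b(57, -6) + 29505) = (-186 - 45939)/((-14 + 57)/(57 - 6) + 29505) = -46125/(43/51 + 29505) = -46125/1504798/51 = -46125*51/1504798 = -2352375/1504798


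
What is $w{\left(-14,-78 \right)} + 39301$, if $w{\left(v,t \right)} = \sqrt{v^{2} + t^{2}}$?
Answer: $39301 + 2 \sqrt{1570} \approx 39380.0$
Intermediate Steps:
$w{\left(v,t \right)} = \sqrt{t^{2} + v^{2}}$
$w{\left(-14,-78 \right)} + 39301 = \sqrt{\left(-78\right)^{2} + \left(-14\right)^{2}} + 39301 = \sqrt{6084 + 196} + 39301 = \sqrt{6280} + 39301 = 2 \sqrt{1570} + 39301 = 39301 + 2 \sqrt{1570}$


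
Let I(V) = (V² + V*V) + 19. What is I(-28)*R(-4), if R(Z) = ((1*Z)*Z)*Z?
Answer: -101568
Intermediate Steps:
I(V) = 19 + 2*V² (I(V) = (V² + V²) + 19 = 2*V² + 19 = 19 + 2*V²)
R(Z) = Z³ (R(Z) = (Z*Z)*Z = Z²*Z = Z³)
I(-28)*R(-4) = (19 + 2*(-28)²)*(-4)³ = (19 + 2*784)*(-64) = (19 + 1568)*(-64) = 1587*(-64) = -101568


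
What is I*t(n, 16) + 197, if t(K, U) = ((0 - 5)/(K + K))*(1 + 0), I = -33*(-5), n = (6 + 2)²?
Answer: 24391/128 ≈ 190.55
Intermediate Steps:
n = 64 (n = 8² = 64)
I = 165
t(K, U) = -5/(2*K) (t(K, U) = -5*1/(2*K)*1 = -5/(2*K)*1 = -5/(2*K))
I*t(n, 16) + 197 = 165*(-5/2/64) + 197 = 165*(-5/2*1/64) + 197 = 165*(-5/128) + 197 = -825/128 + 197 = 24391/128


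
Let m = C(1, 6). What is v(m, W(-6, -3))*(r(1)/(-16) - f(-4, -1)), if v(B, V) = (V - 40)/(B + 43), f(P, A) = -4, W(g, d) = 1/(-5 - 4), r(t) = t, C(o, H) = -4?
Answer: -2527/624 ≈ -4.0497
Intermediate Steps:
W(g, d) = -⅑ (W(g, d) = 1/(-9) = -⅑)
m = -4
v(B, V) = (-40 + V)/(43 + B)
v(m, W(-6, -3))*(r(1)/(-16) - f(-4, -1)) = ((-40 - ⅑)/(43 - 4))*(1/(-16) - 1*(-4)) = (-361/9/39)*(1*(-1/16) + 4) = ((1/39)*(-361/9))*(-1/16 + 4) = -361/351*63/16 = -2527/624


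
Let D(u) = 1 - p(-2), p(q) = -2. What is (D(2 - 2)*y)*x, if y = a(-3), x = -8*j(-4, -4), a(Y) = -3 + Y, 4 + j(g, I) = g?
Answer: -1152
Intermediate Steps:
j(g, I) = -4 + g
x = 64 (x = -8*(-4 - 4) = -8*(-8) = 64)
D(u) = 3 (D(u) = 1 - 1*(-2) = 1 + 2 = 3)
y = -6 (y = -3 - 3 = -6)
(D(2 - 2)*y)*x = (3*(-6))*64 = -18*64 = -1152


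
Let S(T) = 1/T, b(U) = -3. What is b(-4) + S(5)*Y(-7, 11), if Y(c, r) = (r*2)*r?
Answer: 227/5 ≈ 45.400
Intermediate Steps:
Y(c, r) = 2*r² (Y(c, r) = (2*r)*r = 2*r²)
S(T) = 1/T
b(-4) + S(5)*Y(-7, 11) = -3 + (2*11²)/5 = -3 + (2*121)/5 = -3 + (⅕)*242 = -3 + 242/5 = 227/5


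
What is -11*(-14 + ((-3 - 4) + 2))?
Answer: 209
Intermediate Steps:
-11*(-14 + ((-3 - 4) + 2)) = -11*(-14 + (-7 + 2)) = -11*(-14 - 5) = -11*(-19) = 209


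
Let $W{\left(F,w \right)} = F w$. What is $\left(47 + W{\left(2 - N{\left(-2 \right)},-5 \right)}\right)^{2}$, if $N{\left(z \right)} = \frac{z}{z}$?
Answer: $1764$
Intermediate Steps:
$N{\left(z \right)} = 1$
$\left(47 + W{\left(2 - N{\left(-2 \right)},-5 \right)}\right)^{2} = \left(47 + \left(2 - 1\right) \left(-5\right)\right)^{2} = \left(47 + 1 \left(-5\right)\right)^{2} = \left(47 - 5\right)^{2} = 42^{2} = 1764$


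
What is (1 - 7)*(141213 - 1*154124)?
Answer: 77466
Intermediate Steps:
(1 - 7)*(141213 - 1*154124) = -6*(141213 - 154124) = -6*(-12911) = 77466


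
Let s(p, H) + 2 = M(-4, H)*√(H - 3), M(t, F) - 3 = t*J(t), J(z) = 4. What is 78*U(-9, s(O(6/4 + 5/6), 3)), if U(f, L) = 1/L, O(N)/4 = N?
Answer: -39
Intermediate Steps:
M(t, F) = 3 + 4*t (M(t, F) = 3 + t*4 = 3 + 4*t)
O(N) = 4*N
s(p, H) = -2 - 13*√(-3 + H) (s(p, H) = -2 + (3 + 4*(-4))*√(H - 3) = -2 + (3 - 16)*√(-3 + H) = -2 - 13*√(-3 + H))
78*U(-9, s(O(6/4 + 5/6), 3)) = 78/(-2 - 13*√(-3 + 3)) = 78/(-2 - 13*√0) = 78/(-2 - 13*0) = 78/(-2 + 0) = 78/(-2) = 78*(-½) = -39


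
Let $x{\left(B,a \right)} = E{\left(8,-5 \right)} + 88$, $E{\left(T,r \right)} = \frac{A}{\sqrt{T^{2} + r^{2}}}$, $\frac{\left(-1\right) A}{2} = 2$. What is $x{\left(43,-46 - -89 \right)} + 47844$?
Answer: $47932 - \frac{4 \sqrt{89}}{89} \approx 47932.0$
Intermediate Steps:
$A = -4$ ($A = \left(-2\right) 2 = -4$)
$E{\left(T,r \right)} = - \frac{4}{\sqrt{T^{2} + r^{2}}}$
$x{\left(B,a \right)} = 88 - \frac{4 \sqrt{89}}{89}$ ($x{\left(B,a \right)} = - \frac{4}{\sqrt{8^{2} + \left(-5\right)^{2}}} + 88 = - \frac{4}{\sqrt{64 + 25}} + 88 = - \frac{4}{\sqrt{89}} + 88 = - 4 \frac{\sqrt{89}}{89} + 88 = - \frac{4 \sqrt{89}}{89} + 88 = 88 - \frac{4 \sqrt{89}}{89}$)
$x{\left(43,-46 - -89 \right)} + 47844 = \left(88 - \frac{4 \sqrt{89}}{89}\right) + 47844 = 47932 - \frac{4 \sqrt{89}}{89}$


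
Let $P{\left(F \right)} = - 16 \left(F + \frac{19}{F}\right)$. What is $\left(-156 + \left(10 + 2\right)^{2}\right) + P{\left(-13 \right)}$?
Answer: $\frac{2852}{13} \approx 219.38$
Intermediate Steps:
$P{\left(F \right)} = - \frac{304}{F} - 16 F$
$\left(-156 + \left(10 + 2\right)^{2}\right) + P{\left(-13 \right)} = \left(-156 + \left(10 + 2\right)^{2}\right) - \left(-208 + \frac{304}{-13}\right) = \left(-156 + 12^{2}\right) + \left(\left(-304\right) \left(- \frac{1}{13}\right) + 208\right) = \left(-156 + 144\right) + \left(\frac{304}{13} + 208\right) = -12 + \frac{3008}{13} = \frac{2852}{13}$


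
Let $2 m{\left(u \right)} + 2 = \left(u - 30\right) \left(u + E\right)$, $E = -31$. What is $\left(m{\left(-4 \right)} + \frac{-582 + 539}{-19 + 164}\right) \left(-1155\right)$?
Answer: $- \frac{19886097}{29} \approx -6.8573 \cdot 10^{5}$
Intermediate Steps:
$m{\left(u \right)} = -1 + \frac{\left(-31 + u\right) \left(-30 + u\right)}{2}$ ($m{\left(u \right)} = -1 + \frac{\left(u - 30\right) \left(u - 31\right)}{2} = -1 + \frac{\left(-30 + u\right) \left(-31 + u\right)}{2} = -1 + \frac{\left(-31 + u\right) \left(-30 + u\right)}{2}$)
$\left(m{\left(-4 \right)} + \frac{-582 + 539}{-19 + 164}\right) \left(-1155\right) = \left(\left(464 + \frac{\left(-4\right)^{2}}{2} - -122\right) + \frac{-582 + 539}{-19 + 164}\right) \left(-1155\right) = \left(\left(464 + \frac{1}{2} \cdot 16 + 122\right) - \frac{43}{145}\right) \left(-1155\right) = \left(\left(464 + 8 + 122\right) - \frac{43}{145}\right) \left(-1155\right) = \left(594 - \frac{43}{145}\right) \left(-1155\right) = \frac{86087}{145} \left(-1155\right) = - \frac{19886097}{29}$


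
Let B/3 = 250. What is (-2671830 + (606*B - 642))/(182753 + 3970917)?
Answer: -1108986/2076835 ≈ -0.53398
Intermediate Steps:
B = 750 (B = 3*250 = 750)
(-2671830 + (606*B - 642))/(182753 + 3970917) = (-2671830 + (606*750 - 642))/(182753 + 3970917) = (-2671830 + (454500 - 642))/4153670 = (-2671830 + 453858)*(1/4153670) = -2217972*1/4153670 = -1108986/2076835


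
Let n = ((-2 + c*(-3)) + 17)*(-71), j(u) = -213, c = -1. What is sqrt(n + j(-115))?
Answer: I*sqrt(1491) ≈ 38.613*I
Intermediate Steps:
n = -1278 (n = ((-2 - 1*(-3)) + 17)*(-71) = ((-2 + 3) + 17)*(-71) = (1 + 17)*(-71) = 18*(-71) = -1278)
sqrt(n + j(-115)) = sqrt(-1278 - 213) = sqrt(-1491) = I*sqrt(1491)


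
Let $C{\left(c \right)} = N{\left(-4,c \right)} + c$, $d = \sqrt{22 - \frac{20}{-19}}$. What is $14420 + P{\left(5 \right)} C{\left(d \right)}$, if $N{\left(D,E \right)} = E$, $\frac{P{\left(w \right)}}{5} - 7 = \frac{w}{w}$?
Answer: $14420 + \frac{80 \sqrt{8322}}{19} \approx 14804.0$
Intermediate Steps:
$P{\left(w \right)} = 40$ ($P{\left(w \right)} = 35 + 5 \frac{w}{w} = 35 + 5 \cdot 1 = 35 + 5 = 40$)
$d = \frac{\sqrt{8322}}{19}$ ($d = \sqrt{22 - - \frac{20}{19}} = \sqrt{22 + \frac{20}{19}} = \sqrt{\frac{438}{19}} = \frac{\sqrt{8322}}{19} \approx 4.8013$)
$C{\left(c \right)} = 2 c$ ($C{\left(c \right)} = c + c = 2 c$)
$14420 + P{\left(5 \right)} C{\left(d \right)} = 14420 + 40 \cdot 2 \frac{\sqrt{8322}}{19} = 14420 + 40 \frac{2 \sqrt{8322}}{19} = 14420 + \frac{80 \sqrt{8322}}{19}$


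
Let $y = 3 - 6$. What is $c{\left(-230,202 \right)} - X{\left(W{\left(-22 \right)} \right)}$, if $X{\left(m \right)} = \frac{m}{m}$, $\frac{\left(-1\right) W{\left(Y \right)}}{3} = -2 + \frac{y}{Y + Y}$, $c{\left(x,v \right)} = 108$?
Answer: $107$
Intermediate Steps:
$y = -3$ ($y = 3 - 6 = -3$)
$W{\left(Y \right)} = 6 + \frac{9}{2 Y}$ ($W{\left(Y \right)} = - 3 \left(-2 - \frac{3}{Y + Y}\right) = - 3 \left(-2 - \frac{3}{2 Y}\right) = 6 + \frac{9}{2 Y}$)
$X{\left(m \right)} = 1$
$c{\left(-230,202 \right)} - X{\left(W{\left(-22 \right)} \right)} = 108 - 1 = 107$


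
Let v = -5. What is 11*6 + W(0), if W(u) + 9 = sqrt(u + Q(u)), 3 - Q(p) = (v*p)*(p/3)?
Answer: 57 + sqrt(3) ≈ 58.732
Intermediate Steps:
Q(p) = 3 + 5*p**2/3 (Q(p) = 3 - (-5*p)*p/3 = 3 - (-5)*p**2/3 = 3 + 5*p**2/3)
W(u) = -9 + sqrt(3 + u + 5*u**2/3) (W(u) = -9 + sqrt(u + (3 + 5*u**2/3)) = -9 + sqrt(3 + u + 5*u**2/3))
11*6 + W(0) = 11*6 + (-9 + sqrt(27 + 9*0 + 15*0**2)/3) = 66 + (-9 + sqrt(27 + 0 + 15*0)/3) = 66 + (-9 + sqrt(27 + 0 + 0)/3) = 66 + (-9 + sqrt(27)/3) = 66 + (-9 + (3*sqrt(3))/3) = 66 + (-9 + sqrt(3)) = 57 + sqrt(3)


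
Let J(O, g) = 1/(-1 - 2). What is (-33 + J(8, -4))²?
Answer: 10000/9 ≈ 1111.1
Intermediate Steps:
J(O, g) = -⅓ (J(O, g) = 1/(-3) = -⅓)
(-33 + J(8, -4))² = (-33 - ⅓)² = (-100/3)² = 10000/9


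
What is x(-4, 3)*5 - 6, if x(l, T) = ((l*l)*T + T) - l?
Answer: 269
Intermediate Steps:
x(l, T) = T - l + T*l² (x(l, T) = (l²*T + T) - l = (T*l² + T) - l = (T + T*l²) - l = T - l + T*l²)
x(-4, 3)*5 - 6 = (3 - 1*(-4) + 3*(-4)²)*5 - 6 = (3 + 4 + 3*16)*5 - 6 = (3 + 4 + 48)*5 - 6 = 55*5 - 6 = 275 - 6 = 269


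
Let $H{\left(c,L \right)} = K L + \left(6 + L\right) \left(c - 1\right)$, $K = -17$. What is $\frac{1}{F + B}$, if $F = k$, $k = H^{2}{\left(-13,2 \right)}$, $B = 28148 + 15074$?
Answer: $\frac{1}{64538} \approx 1.5495 \cdot 10^{-5}$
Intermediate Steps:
$B = 43222$
$H{\left(c,L \right)} = - 17 L + \left(-1 + c\right) \left(6 + L\right)$ ($H{\left(c,L \right)} = - 17 L + \left(6 + L\right) \left(c - 1\right) = - 17 L + \left(6 + L\right) \left(-1 + c\right) = - 17 L + \left(-1 + c\right) \left(6 + L\right)$)
$k = 21316$ ($k = \left(-6 - 36 + 6 \left(-13\right) + 2 \left(-13\right)\right)^{2} = \left(-6 - 36 - 78 - 26\right)^{2} = \left(-146\right)^{2} = 21316$)
$F = 21316$
$\frac{1}{F + B} = \frac{1}{21316 + 43222} = \frac{1}{64538}$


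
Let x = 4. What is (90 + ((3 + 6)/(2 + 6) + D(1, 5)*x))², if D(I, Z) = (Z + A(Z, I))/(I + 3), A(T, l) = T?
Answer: 654481/64 ≈ 10226.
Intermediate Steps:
D(I, Z) = 2*Z/(3 + I) (D(I, Z) = (Z + Z)/(I + 3) = (2*Z)/(3 + I) = 2*Z/(3 + I))
(90 + ((3 + 6)/(2 + 6) + D(1, 5)*x))² = (90 + ((3 + 6)/(2 + 6) + (2*5/(3 + 1))*4))² = (90 + (9/8 + (2*5/4)*4))² = (90 + (9*(⅛) + (2*5*(¼))*4))² = (90 + (9/8 + (5/2)*4))² = (90 + (9/8 + 10))² = (90 + 89/8)² = (809/8)² = 654481/64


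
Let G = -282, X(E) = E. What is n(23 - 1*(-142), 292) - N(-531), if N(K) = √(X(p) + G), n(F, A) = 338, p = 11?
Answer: 338 - I*√271 ≈ 338.0 - 16.462*I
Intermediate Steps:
N(K) = I*√271 (N(K) = √(11 - 282) = √(-271) = I*√271)
n(23 - 1*(-142), 292) - N(-531) = 338 - I*√271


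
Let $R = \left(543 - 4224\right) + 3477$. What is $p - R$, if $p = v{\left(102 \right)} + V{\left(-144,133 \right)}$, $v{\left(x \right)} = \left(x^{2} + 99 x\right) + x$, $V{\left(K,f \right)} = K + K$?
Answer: $20520$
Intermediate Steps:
$V{\left(K,f \right)} = 2 K$
$v{\left(x \right)} = x^{2} + 100 x$
$p = 20316$ ($p = 102 \left(100 + 102\right) + 2 \left(-144\right) = 102 \cdot 202 - 288 = 20604 - 288 = 20316$)
$R = -204$ ($R = -3681 + 3477 = -204$)
$p - R = 20316 - -204 = 20316 + 204 = 20520$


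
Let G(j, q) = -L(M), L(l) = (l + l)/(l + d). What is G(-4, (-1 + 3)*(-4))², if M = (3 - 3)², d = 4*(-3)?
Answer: 0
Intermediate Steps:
d = -12
M = 0 (M = 0² = 0)
L(l) = 2*l/(-12 + l) (L(l) = (l + l)/(l - 12) = (2*l)/(-12 + l) = 2*l/(-12 + l))
G(j, q) = 0 (G(j, q) = -2*0/(-12 + 0) = -2*0/(-12) = -2*0*(-1)/12 = -1*0 = 0)
G(-4, (-1 + 3)*(-4))² = 0² = 0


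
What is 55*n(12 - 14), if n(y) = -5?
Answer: -275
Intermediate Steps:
55*n(12 - 14) = 55*(-5) = -275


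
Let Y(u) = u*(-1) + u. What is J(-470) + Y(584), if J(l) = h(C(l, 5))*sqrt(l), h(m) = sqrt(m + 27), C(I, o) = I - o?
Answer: -8*sqrt(3290) ≈ -458.87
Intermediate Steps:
Y(u) = 0 (Y(u) = -u + u = 0)
h(m) = sqrt(27 + m)
J(l) = sqrt(l)*sqrt(22 + l) (J(l) = sqrt(27 + (l - 1*5))*sqrt(l) = sqrt(27 + (l - 5))*sqrt(l) = sqrt(27 + (-5 + l))*sqrt(l) = sqrt(22 + l)*sqrt(l) = sqrt(l)*sqrt(22 + l))
J(-470) + Y(584) = sqrt(-470)*sqrt(22 - 470) + 0 = (I*sqrt(470))*sqrt(-448) + 0 = (I*sqrt(470))*(8*I*sqrt(7)) + 0 = -8*sqrt(3290) + 0 = -8*sqrt(3290)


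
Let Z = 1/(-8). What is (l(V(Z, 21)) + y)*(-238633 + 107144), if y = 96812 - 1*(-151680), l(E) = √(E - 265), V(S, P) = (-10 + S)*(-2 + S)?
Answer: -32673964588 - 131489*I*√15583/8 ≈ -3.2674e+10 - 2.0518e+6*I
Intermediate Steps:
Z = -⅛ ≈ -0.12500
l(E) = √(-265 + E)
y = 248492 (y = 96812 + 151680 = 248492)
(l(V(Z, 21)) + y)*(-238633 + 107144) = (√(-265 + (20 + (-⅛)² - 12*(-⅛))) + 248492)*(-238633 + 107144) = (√(-265 + (20 + 1/64 + 3/2)) + 248492)*(-131489) = (√(-265 + 1377/64) + 248492)*(-131489) = (√(-15583/64) + 248492)*(-131489) = (I*√15583/8 + 248492)*(-131489) = (248492 + I*√15583/8)*(-131489) = -32673964588 - 131489*I*√15583/8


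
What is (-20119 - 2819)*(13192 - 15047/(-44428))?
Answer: -6722086678587/22214 ≈ -3.0261e+8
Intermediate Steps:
(-20119 - 2819)*(13192 - 15047/(-44428)) = -22938*(13192 - 15047*(-1/44428)) = -22938*(13192 + 15047/44428) = -22938*586109223/44428 = -6722086678587/22214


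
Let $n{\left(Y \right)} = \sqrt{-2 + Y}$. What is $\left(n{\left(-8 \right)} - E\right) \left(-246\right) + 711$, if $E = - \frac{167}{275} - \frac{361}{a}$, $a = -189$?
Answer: $\frac{17870459}{17325} - 246 i \sqrt{10} \approx 1031.5 - 777.92 i$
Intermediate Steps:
$E = \frac{67712}{51975}$ ($E = - \frac{167}{275} - \frac{361}{-189} = \left(-167\right) \frac{1}{275} - - \frac{361}{189} = - \frac{167}{275} + \frac{361}{189} = \frac{67712}{51975} \approx 1.3028$)
$\left(n{\left(-8 \right)} - E\right) \left(-246\right) + 711 = \left(\sqrt{-2 - 8} - \frac{67712}{51975}\right) \left(-246\right) + 711 = \left(\sqrt{-10} - \frac{67712}{51975}\right) \left(-246\right) + 711 = \left(i \sqrt{10} - \frac{67712}{51975}\right) \left(-246\right) + 711 = \left(- \frac{67712}{51975} + i \sqrt{10}\right) \left(-246\right) + 711 = \left(\frac{5552384}{17325} - 246 i \sqrt{10}\right) + 711 = \frac{17870459}{17325} - 246 i \sqrt{10}$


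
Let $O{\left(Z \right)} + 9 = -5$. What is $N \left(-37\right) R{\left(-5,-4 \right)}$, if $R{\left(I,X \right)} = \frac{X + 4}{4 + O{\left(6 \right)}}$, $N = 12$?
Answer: $0$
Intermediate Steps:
$O{\left(Z \right)} = -14$ ($O{\left(Z \right)} = -9 - 5 = -14$)
$R{\left(I,X \right)} = - \frac{2}{5} - \frac{X}{10}$ ($R{\left(I,X \right)} = \frac{X + 4}{4 - 14} = \frac{4 + X}{-10} = \left(4 + X\right) \left(- \frac{1}{10}\right) = - \frac{2}{5} - \frac{X}{10}$)
$N \left(-37\right) R{\left(-5,-4 \right)} = 12 \left(-37\right) \left(- \frac{2}{5} - - \frac{2}{5}\right) = - 444 \left(- \frac{2}{5} + \frac{2}{5}\right) = \left(-444\right) 0 = 0$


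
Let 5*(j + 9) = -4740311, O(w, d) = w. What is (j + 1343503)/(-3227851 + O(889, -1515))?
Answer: -659053/5378270 ≈ -0.12254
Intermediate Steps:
j = -4740356/5 (j = -9 + (1/5)*(-4740311) = -9 - 4740311/5 = -4740356/5 ≈ -9.4807e+5)
(j + 1343503)/(-3227851 + O(889, -1515)) = (-4740356/5 + 1343503)/(-3227851 + 889) = (1977159/5)/(-3226962) = (1977159/5)*(-1/3226962) = -659053/5378270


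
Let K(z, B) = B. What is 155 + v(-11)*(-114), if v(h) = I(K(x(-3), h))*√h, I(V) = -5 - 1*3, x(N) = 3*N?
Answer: 155 + 912*I*√11 ≈ 155.0 + 3024.8*I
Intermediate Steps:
I(V) = -8 (I(V) = -5 - 3 = -8)
v(h) = -8*√h
155 + v(-11)*(-114) = 155 - 8*I*√11*(-114) = 155 + 912*I*√11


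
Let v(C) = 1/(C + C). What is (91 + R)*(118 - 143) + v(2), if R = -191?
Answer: 10001/4 ≈ 2500.3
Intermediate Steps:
v(C) = 1/(2*C)
(91 + R)*(118 - 143) + v(2) = (91 - 191)*(118 - 143) + (½)/2 = -100*(-25) + (½)*(½) = 2500 + ¼ = 10001/4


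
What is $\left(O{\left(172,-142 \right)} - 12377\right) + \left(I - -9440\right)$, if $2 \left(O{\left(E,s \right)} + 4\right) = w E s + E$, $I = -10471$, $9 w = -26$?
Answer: $\frac{197578}{9} \approx 21953.0$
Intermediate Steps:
$w = - \frac{26}{9}$ ($w = \frac{1}{9} \left(-26\right) = - \frac{26}{9} \approx -2.8889$)
$O{\left(E,s \right)} = -4 + \frac{E}{2} - \frac{13 E s}{9}$ ($O{\left(E,s \right)} = -4 + \frac{- \frac{26 E}{9} s + E}{2} = -4 + \frac{- \frac{26 E s}{9} + E}{2} = -4 + \frac{E - \frac{26 E s}{9}}{2} = -4 - \left(- \frac{E}{2} + \frac{13 E s}{9}\right) = -4 + \frac{E}{2} - \frac{13 E s}{9}$)
$\left(O{\left(172,-142 \right)} - 12377\right) + \left(I - -9440\right) = \left(\left(-4 + \frac{1}{2} \cdot 172 - \frac{2236}{9} \left(-142\right)\right) - 12377\right) - 1031 = \left(\left(-4 + 86 + \frac{317512}{9}\right) - 12377\right) + \left(-10471 + 9440\right) = \left(\frac{318250}{9} - 12377\right) - 1031 = \frac{206857}{9} - 1031 = \frac{197578}{9}$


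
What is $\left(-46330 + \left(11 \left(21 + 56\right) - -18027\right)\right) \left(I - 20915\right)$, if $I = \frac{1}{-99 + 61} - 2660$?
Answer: $\frac{12298242528}{19} \approx 6.4728 \cdot 10^{8}$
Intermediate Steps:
$I = - \frac{101081}{38}$ ($I = \frac{1}{-38} - 2660 = - \frac{1}{38} - 2660 = - \frac{101081}{38} \approx -2660.0$)
$\left(-46330 + \left(11 \left(21 + 56\right) - -18027\right)\right) \left(I - 20915\right) = \left(-46330 + \left(11 \left(21 + 56\right) - -18027\right)\right) \left(- \frac{101081}{38} - 20915\right) = \left(-46330 + \left(11 \cdot 77 + 18027\right)\right) \left(- \frac{895851}{38}\right) = \left(-46330 + \left(847 + 18027\right)\right) \left(- \frac{895851}{38}\right) = \left(-46330 + 18874\right) \left(- \frac{895851}{38}\right) = \left(-27456\right) \left(- \frac{895851}{38}\right) = \frac{12298242528}{19}$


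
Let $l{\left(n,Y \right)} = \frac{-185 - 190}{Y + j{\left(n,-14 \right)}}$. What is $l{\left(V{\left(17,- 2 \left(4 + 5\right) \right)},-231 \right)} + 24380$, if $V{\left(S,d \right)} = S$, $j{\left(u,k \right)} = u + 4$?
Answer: $\frac{341345}{14} \approx 24382.0$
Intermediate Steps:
$j{\left(u,k \right)} = 4 + u$
$l{\left(n,Y \right)} = - \frac{375}{4 + Y + n}$ ($l{\left(n,Y \right)} = \frac{-185 - 190}{Y + \left(4 + n\right)} = - \frac{375}{4 + Y + n}$)
$l{\left(V{\left(17,- 2 \left(4 + 5\right) \right)},-231 \right)} + 24380 = - \frac{375}{4 - 231 + 17} + 24380 = - \frac{375}{-210} + 24380 = \left(-375\right) \left(- \frac{1}{210}\right) + 24380 = \frac{25}{14} + 24380 = \frac{341345}{14}$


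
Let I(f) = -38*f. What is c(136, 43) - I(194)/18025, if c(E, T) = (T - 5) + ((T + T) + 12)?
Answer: 2458772/18025 ≈ 136.41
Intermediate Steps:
c(E, T) = 7 + 3*T (c(E, T) = (-5 + T) + (2*T + 12) = (-5 + T) + (12 + 2*T) = 7 + 3*T)
c(136, 43) - I(194)/18025 = (7 + 3*43) - (-38*194)/18025 = (7 + 129) - (-7372)/18025 = 136 - 1*(-7372/18025) = 136 + 7372/18025 = 2458772/18025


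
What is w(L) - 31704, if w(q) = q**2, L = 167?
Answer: -3815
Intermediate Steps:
w(L) - 31704 = 167**2 - 31704 = 27889 - 31704 = -3815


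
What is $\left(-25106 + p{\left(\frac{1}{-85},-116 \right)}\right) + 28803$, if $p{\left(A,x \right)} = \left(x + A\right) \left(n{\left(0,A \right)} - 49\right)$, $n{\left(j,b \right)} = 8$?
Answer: $\frac{718546}{85} \approx 8453.5$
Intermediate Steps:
$p{\left(A,x \right)} = - 41 A - 41 x$ ($p{\left(A,x \right)} = \left(x + A\right) \left(8 - 49\right) = \left(A + x\right) \left(-41\right) = - 41 A - 41 x$)
$\left(-25106 + p{\left(\frac{1}{-85},-116 \right)}\right) + 28803 = \left(-25106 - \left(-4756 + \frac{41}{-85}\right)\right) + 28803 = \left(-25106 + \left(\left(-41\right) \left(- \frac{1}{85}\right) + 4756\right)\right) + 28803 = \left(-25106 + \left(\frac{41}{85} + 4756\right)\right) + 28803 = \left(-25106 + \frac{404301}{85}\right) + 28803 = - \frac{1729709}{85} + 28803 = \frac{718546}{85}$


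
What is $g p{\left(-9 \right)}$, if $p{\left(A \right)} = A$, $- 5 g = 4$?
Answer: $\frac{36}{5} \approx 7.2$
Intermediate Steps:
$g = - \frac{4}{5}$ ($g = \left(- \frac{1}{5}\right) 4 = - \frac{4}{5} \approx -0.8$)
$g p{\left(-9 \right)} = \left(- \frac{4}{5}\right) \left(-9\right) = \frac{36}{5}$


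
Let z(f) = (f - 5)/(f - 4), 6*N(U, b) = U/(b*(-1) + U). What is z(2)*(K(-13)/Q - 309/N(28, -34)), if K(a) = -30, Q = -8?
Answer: -344529/56 ≈ -6152.3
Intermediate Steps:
N(U, b) = U/(6*(U - b)) (N(U, b) = (U/(b*(-1) + U))/6 = (U/(-b + U))/6 = (U/(U - b))/6 = U/(6*(U - b)))
z(f) = (-5 + f)/(-4 + f)
z(2)*(K(-13)/Q - 309/N(28, -34)) = ((-5 + 2)/(-4 + 2))*(-30/(-8) - 309/((1/6)*28/(28 - 1*(-34)))) = (-3/(-2))*(-30*(-1/8) - 309/((1/6)*28/(28 + 34))) = (-1/2*(-3))*(15/4 - 309/((1/6)*28/62)) = 3*(15/4 - 309/((1/6)*28*(1/62)))/2 = 3*(15/4 - 309/7/93)/2 = 3*(15/4 - 309*93/7)/2 = 3*(15/4 - 28737/7)/2 = (3/2)*(-114843/28) = -344529/56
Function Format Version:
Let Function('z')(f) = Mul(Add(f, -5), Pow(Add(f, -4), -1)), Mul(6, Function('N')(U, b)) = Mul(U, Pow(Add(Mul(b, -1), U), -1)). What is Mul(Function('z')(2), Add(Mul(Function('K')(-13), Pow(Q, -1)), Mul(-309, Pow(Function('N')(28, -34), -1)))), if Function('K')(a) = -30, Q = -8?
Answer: Rational(-344529, 56) ≈ -6152.3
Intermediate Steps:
Function('N')(U, b) = Mul(Rational(1, 6), U, Pow(Add(U, Mul(-1, b)), -1)) (Function('N')(U, b) = Mul(Rational(1, 6), Mul(U, Pow(Add(Mul(b, -1), U), -1))) = Mul(Rational(1, 6), Mul(U, Pow(Add(Mul(-1, b), U), -1))) = Mul(Rational(1, 6), Mul(U, Pow(Add(U, Mul(-1, b)), -1))) = Mul(Rational(1, 6), U, Pow(Add(U, Mul(-1, b)), -1)))
Function('z')(f) = Mul(Pow(Add(-4, f), -1), Add(-5, f)) (Function('z')(f) = Mul(Add(-5, f), Pow(Add(-4, f), -1)) = Mul(Pow(Add(-4, f), -1), Add(-5, f)))
Mul(Function('z')(2), Add(Mul(Function('K')(-13), Pow(Q, -1)), Mul(-309, Pow(Function('N')(28, -34), -1)))) = Mul(Mul(Pow(Add(-4, 2), -1), Add(-5, 2)), Add(Mul(-30, Pow(-8, -1)), Mul(-309, Pow(Mul(Rational(1, 6), 28, Pow(Add(28, Mul(-1, -34)), -1)), -1)))) = Mul(Mul(Pow(-2, -1), -3), Add(Mul(-30, Rational(-1, 8)), Mul(-309, Pow(Mul(Rational(1, 6), 28, Pow(Add(28, 34), -1)), -1)))) = Mul(Mul(Rational(-1, 2), -3), Add(Rational(15, 4), Mul(-309, Pow(Mul(Rational(1, 6), 28, Pow(62, -1)), -1)))) = Mul(Rational(3, 2), Add(Rational(15, 4), Mul(-309, Pow(Mul(Rational(1, 6), 28, Rational(1, 62)), -1)))) = Mul(Rational(3, 2), Add(Rational(15, 4), Mul(-309, Pow(Rational(7, 93), -1)))) = Mul(Rational(3, 2), Add(Rational(15, 4), Mul(-309, Rational(93, 7)))) = Mul(Rational(3, 2), Add(Rational(15, 4), Rational(-28737, 7))) = Mul(Rational(3, 2), Rational(-114843, 28)) = Rational(-344529, 56)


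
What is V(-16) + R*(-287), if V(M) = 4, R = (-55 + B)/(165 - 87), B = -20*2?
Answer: 27577/78 ≈ 353.55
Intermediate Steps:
B = -40
R = -95/78 (R = (-55 - 40)/(165 - 87) = -95/78 ≈ -1.2179)
V(-16) + R*(-287) = 4 - 95/78*(-287) = 4 + 27265/78 = 27577/78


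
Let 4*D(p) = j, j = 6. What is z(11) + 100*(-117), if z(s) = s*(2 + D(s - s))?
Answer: -23323/2 ≈ -11662.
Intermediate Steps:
D(p) = 3/2 (D(p) = (¼)*6 = 3/2)
z(s) = 7*s/2 (z(s) = s*(2 + 3/2) = s*(7/2) = 7*s/2)
z(11) + 100*(-117) = (7/2)*11 + 100*(-117) = 77/2 - 11700 = -23323/2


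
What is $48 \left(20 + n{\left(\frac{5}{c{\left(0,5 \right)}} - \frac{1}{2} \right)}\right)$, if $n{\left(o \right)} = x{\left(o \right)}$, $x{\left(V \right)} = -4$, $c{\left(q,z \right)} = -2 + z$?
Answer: $768$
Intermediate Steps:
$n{\left(o \right)} = -4$
$48 \left(20 + n{\left(\frac{5}{c{\left(0,5 \right)}} - \frac{1}{2} \right)}\right) = 48 \left(20 - 4\right) = 48 \cdot 16 = 768$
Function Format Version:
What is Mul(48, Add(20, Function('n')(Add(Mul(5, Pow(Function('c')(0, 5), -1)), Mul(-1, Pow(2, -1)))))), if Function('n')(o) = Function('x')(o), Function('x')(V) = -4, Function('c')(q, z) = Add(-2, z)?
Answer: 768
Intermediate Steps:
Function('n')(o) = -4
Mul(48, Add(20, Function('n')(Add(Mul(5, Pow(Function('c')(0, 5), -1)), Mul(-1, Pow(2, -1)))))) = Mul(48, Add(20, -4)) = Mul(48, 16) = 768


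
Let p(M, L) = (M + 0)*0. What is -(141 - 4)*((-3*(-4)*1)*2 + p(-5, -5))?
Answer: -3288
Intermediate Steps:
p(M, L) = 0 (p(M, L) = M*0 = 0)
-(141 - 4)*((-3*(-4)*1)*2 + p(-5, -5)) = -(141 - 4)*((-3*(-4)*1)*2 + 0) = -137*((12*1)*2 + 0) = -137*(12*2 + 0) = -137*(24 + 0) = -137*24 = -1*3288 = -3288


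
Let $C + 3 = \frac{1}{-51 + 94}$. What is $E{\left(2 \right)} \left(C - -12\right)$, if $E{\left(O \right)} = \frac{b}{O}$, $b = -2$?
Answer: $- \frac{388}{43} \approx -9.0233$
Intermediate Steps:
$E{\left(O \right)} = - \frac{2}{O}$
$C = - \frac{128}{43}$ ($C = -3 + \frac{1}{-51 + 94} = -3 + \frac{1}{43} = - \frac{128}{43} \approx -2.9767$)
$E{\left(2 \right)} \left(C - -12\right) = - \frac{2}{2} \left(- \frac{128}{43} - -12\right) = \left(-2\right) \frac{1}{2} \left(- \frac{128}{43} + 12\right) = \left(-1\right) \frac{388}{43} = - \frac{388}{43}$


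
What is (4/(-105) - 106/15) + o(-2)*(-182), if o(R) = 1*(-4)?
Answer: 75694/105 ≈ 720.90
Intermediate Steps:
o(R) = -4
(4/(-105) - 106/15) + o(-2)*(-182) = (4/(-105) - 106/15) - 4*(-182) = (4*(-1/105) - 106*1/15) + 728 = (-4/105 - 106/15) + 728 = -746/105 + 728 = 75694/105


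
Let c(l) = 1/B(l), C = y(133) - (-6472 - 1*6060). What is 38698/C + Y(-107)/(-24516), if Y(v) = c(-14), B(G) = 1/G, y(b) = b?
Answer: 474448739/155247570 ≈ 3.0561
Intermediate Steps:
C = 12665 (C = 133 - (-6472 - 1*6060) = 133 - (-6472 - 6060) = 133 - 1*(-12532) = 133 + 12532 = 12665)
c(l) = l (c(l) = 1/(1/l) = l)
Y(v) = -14
38698/C + Y(-107)/(-24516) = 38698/12665 - 14/(-24516) = 38698*(1/12665) - 14*(-1/24516) = 38698/12665 + 7/12258 = 474448739/155247570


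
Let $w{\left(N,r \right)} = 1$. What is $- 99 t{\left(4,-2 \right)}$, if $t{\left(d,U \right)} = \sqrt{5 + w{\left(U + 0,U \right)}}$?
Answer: $- 99 \sqrt{6} \approx -242.5$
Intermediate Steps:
$t{\left(d,U \right)} = \sqrt{6}$ ($t{\left(d,U \right)} = \sqrt{5 + 1} = \sqrt{6}$)
$- 99 t{\left(4,-2 \right)} = - 99 \sqrt{6}$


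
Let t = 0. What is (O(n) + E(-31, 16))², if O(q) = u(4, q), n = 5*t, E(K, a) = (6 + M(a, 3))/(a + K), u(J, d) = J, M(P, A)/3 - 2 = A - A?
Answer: 256/25 ≈ 10.240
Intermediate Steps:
M(P, A) = 6 (M(P, A) = 6 + 3*(A - A) = 6 + 3*0 = 6 + 0 = 6)
E(K, a) = 12/(K + a) (E(K, a) = (6 + 6)/(a + K) = 12/(K + a))
n = 0 (n = 5*0 = 0)
O(q) = 4
(O(n) + E(-31, 16))² = (4 + 12/(-31 + 16))² = (4 + 12/(-15))² = (4 + 12*(-1/15))² = (4 - ⅘)² = (16/5)² = 256/25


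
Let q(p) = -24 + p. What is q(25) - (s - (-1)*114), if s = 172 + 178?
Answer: -463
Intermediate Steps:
s = 350
q(25) - (s - (-1)*114) = (-24 + 25) - (350 - (-1)*114) = 1 - (350 - 1*(-114)) = 1 - (350 + 114) = 1 - 1*464 = 1 - 464 = -463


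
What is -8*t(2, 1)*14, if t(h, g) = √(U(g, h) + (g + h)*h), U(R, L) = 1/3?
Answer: -112*√57/3 ≈ -281.86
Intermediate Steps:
U(R, L) = ⅓
t(h, g) = √(⅓ + h*(g + h)) (t(h, g) = √(⅓ + (g + h)*h) = √(⅓ + h*(g + h)))
-8*t(2, 1)*14 = -8*√(3 + 9*2² + 9*1*2)/3*14 = -8*√(3 + 9*4 + 18)/3*14 = -8*√(3 + 36 + 18)/3*14 = -8*√57/3*14 = -112*√57/3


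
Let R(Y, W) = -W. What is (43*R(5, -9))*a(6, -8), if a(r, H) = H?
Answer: -3096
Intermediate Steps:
(43*R(5, -9))*a(6, -8) = (43*(-1*(-9)))*(-8) = (43*9)*(-8) = 387*(-8) = -3096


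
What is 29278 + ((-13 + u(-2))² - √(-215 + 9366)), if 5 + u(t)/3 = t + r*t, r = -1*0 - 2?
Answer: 29762 - √9151 ≈ 29666.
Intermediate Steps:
r = -2 (r = 0 - 2 = -2)
u(t) = -15 - 3*t (u(t) = -15 + 3*(t - 2*t) = -15 + 3*(-t) = -15 - 3*t)
29278 + ((-13 + u(-2))² - √(-215 + 9366)) = 29278 + ((-13 + (-15 - 3*(-2)))² - √(-215 + 9366)) = 29278 + ((-13 + (-15 + 6))² - √9151) = 29278 + ((-13 - 9)² - √9151) = 29278 + ((-22)² - √9151) = 29278 + (484 - √9151) = 29762 - √9151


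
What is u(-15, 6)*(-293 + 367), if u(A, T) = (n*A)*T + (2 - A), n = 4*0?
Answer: 1258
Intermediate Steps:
n = 0
u(A, T) = 2 - A (u(A, T) = (0*A)*T + (2 - A) = 0*T + (2 - A) = 0 + (2 - A) = 2 - A)
u(-15, 6)*(-293 + 367) = (2 - 1*(-15))*(-293 + 367) = (2 + 15)*74 = 17*74 = 1258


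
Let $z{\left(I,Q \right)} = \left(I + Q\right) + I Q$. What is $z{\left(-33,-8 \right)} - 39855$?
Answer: $-39632$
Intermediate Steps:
$z{\left(I,Q \right)} = I + Q + I Q$
$z{\left(-33,-8 \right)} - 39855 = \left(-33 - 8 - -264\right) - 39855 = \left(-33 - 8 + 264\right) - 39855 = 223 - 39855 = -39632$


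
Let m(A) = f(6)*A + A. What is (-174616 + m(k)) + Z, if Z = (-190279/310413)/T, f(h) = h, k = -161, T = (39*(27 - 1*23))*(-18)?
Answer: -153184576309793/871639704 ≈ -1.7574e+5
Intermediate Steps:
T = -2808 (T = (39*(27 - 23))*(-18) = (39*4)*(-18) = 156*(-18) = -2808)
m(A) = 7*A (m(A) = 6*A + A = 7*A)
Z = 190279/871639704 (Z = -190279/310413/(-2808) = -190279*1/310413*(-1/2808) = -190279/310413*(-1/2808) = 190279/871639704 ≈ 0.00021830)
(-174616 + m(k)) + Z = (-174616 + 7*(-161)) + 190279/871639704 = (-174616 - 1127) + 190279/871639704 = -175743 + 190279/871639704 = -153184576309793/871639704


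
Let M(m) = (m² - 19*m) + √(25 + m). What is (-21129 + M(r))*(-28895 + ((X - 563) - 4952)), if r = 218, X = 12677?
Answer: -483624449 - 195597*√3 ≈ -4.8396e+8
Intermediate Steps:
M(m) = m² + √(25 + m) - 19*m
(-21129 + M(r))*(-28895 + ((X - 563) - 4952)) = (-21129 + (218² + √(25 + 218) - 19*218))*(-28895 + ((12677 - 563) - 4952)) = (-21129 + (47524 + √243 - 4142))*(-28895 + (12114 - 4952)) = (-21129 + (47524 + 9*√3 - 4142))*(-28895 + 7162) = (-21129 + (43382 + 9*√3))*(-21733) = (22253 + 9*√3)*(-21733) = -483624449 - 195597*√3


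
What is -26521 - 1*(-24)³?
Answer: -12697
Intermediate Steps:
-26521 - 1*(-24)³ = -26521 - 1*(-13824) = -26521 + 13824 = -12697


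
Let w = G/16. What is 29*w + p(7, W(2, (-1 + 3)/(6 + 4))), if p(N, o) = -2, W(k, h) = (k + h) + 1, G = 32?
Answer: 56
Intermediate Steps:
W(k, h) = 1 + h + k (W(k, h) = (h + k) + 1 = 1 + h + k)
w = 2 (w = 32/16 = 32*(1/16) = 2)
29*w + p(7, W(2, (-1 + 3)/(6 + 4))) = 29*2 - 2 = 58 - 2 = 56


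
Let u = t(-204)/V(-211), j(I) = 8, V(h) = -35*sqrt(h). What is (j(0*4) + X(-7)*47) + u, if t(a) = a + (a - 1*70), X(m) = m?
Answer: -321 - 478*I*sqrt(211)/7385 ≈ -321.0 - 0.9402*I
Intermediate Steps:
t(a) = -70 + 2*a (t(a) = a + (a - 70) = a + (-70 + a) = -70 + 2*a)
u = -478*I*sqrt(211)/7385 (u = (-70 + 2*(-204))/((-35*I*sqrt(211))) = (-70 - 408)/((-35*I*sqrt(211))) = -478*I*sqrt(211)/7385 ≈ -0.9402*I)
(j(0*4) + X(-7)*47) + u = (8 - 7*47) - 478*I*sqrt(211)/7385 = (8 - 329) - 478*I*sqrt(211)/7385 = -321 - 478*I*sqrt(211)/7385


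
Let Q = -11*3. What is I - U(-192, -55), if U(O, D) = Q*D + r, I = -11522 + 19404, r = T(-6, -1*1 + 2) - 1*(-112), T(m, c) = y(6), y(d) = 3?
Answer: 5952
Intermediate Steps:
T(m, c) = 3
Q = -33
r = 115 (r = 3 - 1*(-112) = 3 + 112 = 115)
I = 7882
U(O, D) = 115 - 33*D (U(O, D) = -33*D + 115 = 115 - 33*D)
I - U(-192, -55) = 7882 - (115 - 33*(-55)) = 7882 - (115 + 1815) = 7882 - 1*1930 = 7882 - 1930 = 5952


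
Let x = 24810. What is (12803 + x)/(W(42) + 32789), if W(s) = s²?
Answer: 37613/34553 ≈ 1.0886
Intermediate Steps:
(12803 + x)/(W(42) + 32789) = (12803 + 24810)/(42² + 32789) = 37613/(1764 + 32789) = 37613/34553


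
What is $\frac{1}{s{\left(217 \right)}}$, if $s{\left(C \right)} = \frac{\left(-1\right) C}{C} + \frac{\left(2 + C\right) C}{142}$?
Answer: $\frac{142}{47381} \approx 0.002997$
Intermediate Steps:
$s{\left(C \right)} = -1 + \frac{C \left(2 + C\right)}{142}$ ($s{\left(C \right)} = -1 + C \left(2 + C\right) \frac{1}{142} = -1 + \frac{C \left(2 + C\right)}{142}$)
$\frac{1}{s{\left(217 \right)}} = \frac{1}{-1 + \frac{1}{71} \cdot 217 + \frac{217^{2}}{142}} = \frac{1}{-1 + \frac{217}{71} + \frac{1}{142} \cdot 47089} = \frac{1}{-1 + \frac{217}{71} + \frac{47089}{142}} = \frac{1}{\frac{47381}{142}} = \frac{142}{47381}$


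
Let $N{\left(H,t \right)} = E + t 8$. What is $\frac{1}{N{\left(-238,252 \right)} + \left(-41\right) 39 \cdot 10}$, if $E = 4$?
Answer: $- \frac{1}{13970} \approx -7.1582 \cdot 10^{-5}$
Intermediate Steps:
$N{\left(H,t \right)} = 4 + 8 t$ ($N{\left(H,t \right)} = 4 + t 8 = 4 + 8 t$)
$\frac{1}{N{\left(-238,252 \right)} + \left(-41\right) 39 \cdot 10} = \frac{1}{\left(4 + 8 \cdot 252\right) + \left(-41\right) 39 \cdot 10} = \frac{1}{\left(4 + 2016\right) - 15990} = \frac{1}{2020 - 15990} = \frac{1}{-13970} = - \frac{1}{13970}$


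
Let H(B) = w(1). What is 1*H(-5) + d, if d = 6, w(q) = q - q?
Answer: 6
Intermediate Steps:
w(q) = 0
H(B) = 0
1*H(-5) + d = 1*0 + 6 = 0 + 6 = 6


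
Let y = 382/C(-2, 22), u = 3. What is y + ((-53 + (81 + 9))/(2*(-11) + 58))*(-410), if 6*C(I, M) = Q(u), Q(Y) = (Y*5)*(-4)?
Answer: -41363/90 ≈ -459.59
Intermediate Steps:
Q(Y) = -20*Y (Q(Y) = (5*Y)*(-4) = -20*Y)
C(I, M) = -10 (C(I, M) = (-20*3)/6 = (⅙)*(-60) = -10)
y = -191/5 (y = 382/(-10) = 382*(-⅒) = -191/5 ≈ -38.200)
y + ((-53 + (81 + 9))/(2*(-11) + 58))*(-410) = -191/5 + ((-53 + (81 + 9))/(2*(-11) + 58))*(-410) = -191/5 + ((-53 + 90)/(-22 + 58))*(-410) = -191/5 + (37/36)*(-410) = -191/5 - 7585/18 = -41363/90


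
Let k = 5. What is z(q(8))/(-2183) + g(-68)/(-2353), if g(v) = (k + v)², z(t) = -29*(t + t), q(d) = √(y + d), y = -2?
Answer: -3969/2353 + 58*√6/2183 ≈ -1.6217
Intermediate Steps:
q(d) = √(-2 + d)
z(t) = -58*t
g(v) = (5 + v)²
z(q(8))/(-2183) + g(-68)/(-2353) = -58*√(-2 + 8)/(-2183) + (5 - 68)²/(-2353) = -58*√6*(-1/2183) + (-63)²*(-1/2353) = 58*√6/2183 + 3969*(-1/2353) = 58*√6/2183 - 3969/2353 = -3969/2353 + 58*√6/2183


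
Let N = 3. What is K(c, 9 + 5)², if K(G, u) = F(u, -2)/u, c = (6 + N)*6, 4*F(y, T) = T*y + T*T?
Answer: 9/49 ≈ 0.18367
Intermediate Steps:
F(y, T) = T²/4 + T*y/4 (F(y, T) = (T*y + T*T)/4 = (T*y + T²)/4 = (T² + T*y)/4 = T²/4 + T*y/4)
c = 54 (c = (6 + 3)*6 = 9*6 = 54)
K(G, u) = (1 - u/2)/u (K(G, u) = ((¼)*(-2)*(-2 + u))/u = (1 - u/2)/u)
K(c, 9 + 5)² = ((2 - (9 + 5))/(2*(9 + 5)))² = ((½)*(2 - 1*14)/14)² = ((½)*(1/14)*(2 - 14))² = ((½)*(1/14)*(-12))² = (-3/7)² = 9/49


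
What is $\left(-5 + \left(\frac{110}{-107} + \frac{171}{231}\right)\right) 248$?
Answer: $- \frac{10804368}{8239} \approx -1311.4$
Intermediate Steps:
$\left(-5 + \left(\frac{110}{-107} + \frac{171}{231}\right)\right) 248 = \left(-5 + \left(110 \left(- \frac{1}{107}\right) + 171 \cdot \frac{1}{231}\right)\right) 248 = \left(-5 + \left(- \frac{110}{107} + \frac{57}{77}\right)\right) 248 = \left(-5 - \frac{2371}{8239}\right) 248 = \left(- \frac{43566}{8239}\right) 248 = - \frac{10804368}{8239}$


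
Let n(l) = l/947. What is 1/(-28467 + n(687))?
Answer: -947/26957562 ≈ -3.5129e-5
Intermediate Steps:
n(l) = l/947 (n(l) = l*(1/947) = l/947)
1/(-28467 + n(687)) = 1/(-28467 + (1/947)*687) = 1/(-28467 + 687/947) = 1/(-26957562/947) = -947/26957562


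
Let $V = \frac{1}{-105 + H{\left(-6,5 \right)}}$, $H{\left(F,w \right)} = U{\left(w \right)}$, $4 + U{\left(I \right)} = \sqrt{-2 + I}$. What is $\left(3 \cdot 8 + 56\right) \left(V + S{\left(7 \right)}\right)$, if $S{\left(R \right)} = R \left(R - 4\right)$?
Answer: $\frac{9973160}{5939} - \frac{40 \sqrt{3}}{5939} \approx 1679.3$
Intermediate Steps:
$U{\left(I \right)} = -4 + \sqrt{-2 + I}$
$S{\left(R \right)} = R \left(-4 + R\right)$
$H{\left(F,w \right)} = -4 + \sqrt{-2 + w}$
$V = \frac{1}{-109 + \sqrt{3}}$ ($V = \frac{1}{-105 - \left(4 - \sqrt{-2 + 5}\right)} = \frac{1}{-105 - \left(4 - \sqrt{3}\right)} = \frac{1}{-109 + \sqrt{3}} \approx -0.0093224$)
$\left(3 \cdot 8 + 56\right) \left(V + S{\left(7 \right)}\right) = \left(3 \cdot 8 + 56\right) \left(\left(- \frac{109}{11878} - \frac{\sqrt{3}}{11878}\right) + 7 \left(-4 + 7\right)\right) = \left(24 + 56\right) \left(\left(- \frac{109}{11878} - \frac{\sqrt{3}}{11878}\right) + 7 \cdot 3\right) = 80 \left(\left(- \frac{109}{11878} - \frac{\sqrt{3}}{11878}\right) + 21\right) = 80 \left(\frac{249329}{11878} - \frac{\sqrt{3}}{11878}\right) = \frac{9973160}{5939} - \frac{40 \sqrt{3}}{5939}$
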